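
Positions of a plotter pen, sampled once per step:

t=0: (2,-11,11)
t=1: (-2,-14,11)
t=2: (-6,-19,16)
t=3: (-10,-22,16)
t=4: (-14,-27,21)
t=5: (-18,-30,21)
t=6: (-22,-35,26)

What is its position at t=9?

(-34,-46,31)

Step-to-step displacements: (-4,-3,+0), (-4,-5,+5), (-4,-3,+0), (-4,-5,+5), (-4,-3,+0), (-4,-5,+5) — a repeating cycle of length 2.
step 7: apply (-4,-3,+0) → (-26,-38,26)
step 8: apply (-4,-5,+5) → (-30,-43,31)
step 9: apply (-4,-3,+0) → (-34,-46,31)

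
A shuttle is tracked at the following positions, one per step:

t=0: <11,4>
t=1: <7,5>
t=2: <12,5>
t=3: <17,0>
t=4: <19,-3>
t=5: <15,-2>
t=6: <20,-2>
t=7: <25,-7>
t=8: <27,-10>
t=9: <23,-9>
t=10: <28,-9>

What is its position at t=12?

<35,-17>

Differencing gives <-4,+1>, <+5,+0>, <+5,-5>, <+2,-3>, <-4,+1>, <+5,+0>, <+5,-5>, <+2,-3>, <-4,+1>, <+5,+0>. This is the pattern <-4,+1>, <+5,+0>, <+5,-5>, <+2,-3> repeated.
step 11: apply <+5,-5> → <33,-14>
step 12: apply <+2,-3> → <35,-17>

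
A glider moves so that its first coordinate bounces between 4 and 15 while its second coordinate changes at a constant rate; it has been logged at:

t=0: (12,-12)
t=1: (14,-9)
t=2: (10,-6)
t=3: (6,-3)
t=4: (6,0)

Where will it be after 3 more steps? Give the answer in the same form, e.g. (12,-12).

(12,9)

The first coordinate reflects between 4 and 15, moving 4 per step.
  step 5: 6 → 10
  step 6: 10 → 14
  step 7: 14 → 12
The second coordinate changes by +3 each step: at step 7 it is 9.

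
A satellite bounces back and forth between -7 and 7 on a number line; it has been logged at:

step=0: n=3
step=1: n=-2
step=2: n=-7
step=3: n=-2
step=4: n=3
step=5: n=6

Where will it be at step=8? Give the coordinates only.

n=-5

The value reflects between -7 and 7, moving 5 per step.
  step 6: 6 → 1
  step 7: 1 → -4
  step 8: -4 → -5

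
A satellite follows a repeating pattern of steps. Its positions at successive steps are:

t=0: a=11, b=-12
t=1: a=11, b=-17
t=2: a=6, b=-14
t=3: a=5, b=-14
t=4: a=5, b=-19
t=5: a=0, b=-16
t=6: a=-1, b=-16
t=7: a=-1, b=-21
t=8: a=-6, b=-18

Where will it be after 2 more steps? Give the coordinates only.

a=-7, b=-23

The moves between consecutive positions are (+0, -5), (-5, +3), (-1, +0), (+0, -5), (-5, +3), (-1, +0), (+0, -5), (-5, +3); they repeat the 3-cycle [(+0, -5), (-5, +3), (-1, +0)].
step 9: apply (-1, +0) → a=-7, b=-18
step 10: apply (+0, -5) → a=-7, b=-23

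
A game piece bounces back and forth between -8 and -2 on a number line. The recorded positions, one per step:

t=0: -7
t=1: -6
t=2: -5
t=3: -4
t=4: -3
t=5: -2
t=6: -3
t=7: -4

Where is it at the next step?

-5

The value reflects between -8 and -2, moving 1 per step.
  step 8: -4 → -5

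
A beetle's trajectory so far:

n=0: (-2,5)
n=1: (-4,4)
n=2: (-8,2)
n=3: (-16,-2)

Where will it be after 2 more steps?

(-64,-26)

Consecutive displacements (-2,-1), (-4,-2), (-8,-4) scale by a factor of 2 each step.
step 4: (-16,-2) + (-16,-8) → (-32,-10)
step 5: (-32,-10) + (-32,-16) → (-64,-26)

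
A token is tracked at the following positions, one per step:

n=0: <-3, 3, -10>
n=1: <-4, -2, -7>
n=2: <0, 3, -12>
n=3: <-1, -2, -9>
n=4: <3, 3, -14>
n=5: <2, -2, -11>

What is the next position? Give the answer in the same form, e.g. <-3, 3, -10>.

The moves between consecutive positions are <-1, -5, +3>, <+4, +5, -5>, <-1, -5, +3>, <+4, +5, -5>, <-1, -5, +3>; they repeat the 2-cycle [<-1, -5, +3>, <+4, +5, -5>].
step 6: apply <+4, +5, -5> → <6, 3, -16>

<6, 3, -16>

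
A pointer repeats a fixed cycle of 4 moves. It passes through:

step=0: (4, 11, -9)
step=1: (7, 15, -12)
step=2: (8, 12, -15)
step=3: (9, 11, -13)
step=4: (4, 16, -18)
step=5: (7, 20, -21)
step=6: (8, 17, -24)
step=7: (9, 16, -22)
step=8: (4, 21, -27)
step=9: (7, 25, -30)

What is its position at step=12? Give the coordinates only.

Differencing gives (+3, +4, -3), (+1, -3, -3), (+1, -1, +2), (-5, +5, -5), (+3, +4, -3), (+1, -3, -3), (+1, -1, +2), (-5, +5, -5), (+3, +4, -3). This is the pattern (+3, +4, -3), (+1, -3, -3), (+1, -1, +2), (-5, +5, -5) repeated.
step 10: apply (+1, -3, -3) → (8, 22, -33)
step 11: apply (+1, -1, +2) → (9, 21, -31)
step 12: apply (-5, +5, -5) → (4, 26, -36)

(4, 26, -36)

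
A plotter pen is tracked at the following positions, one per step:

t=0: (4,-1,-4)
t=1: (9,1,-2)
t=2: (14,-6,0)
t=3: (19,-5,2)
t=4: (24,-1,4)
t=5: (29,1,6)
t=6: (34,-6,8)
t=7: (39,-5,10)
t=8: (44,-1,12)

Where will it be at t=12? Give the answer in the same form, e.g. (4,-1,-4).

The first coordinate changes by +5 each step, so at step 12 it is 4 + 12·(5) = 64.
The second coordinate repeats the cycle [-1, 1, -6, -5] with period 4; step 12 mod 4 = 0, giving -1.
The third coordinate changes by +2 each step, so at step 12 it is -4 + 12·(2) = 20.

(64,-1,20)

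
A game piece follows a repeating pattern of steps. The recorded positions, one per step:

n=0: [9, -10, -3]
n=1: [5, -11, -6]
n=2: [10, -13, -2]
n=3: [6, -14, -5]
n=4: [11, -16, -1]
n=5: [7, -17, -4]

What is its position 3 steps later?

[13, -22, 1]

The moves between consecutive positions are [-4, -1, -3], [+5, -2, +4], [-4, -1, -3], [+5, -2, +4], [-4, -1, -3]; they repeat the 2-cycle [[-4, -1, -3], [+5, -2, +4]].
step 6: apply [+5, -2, +4] → [12, -19, 0]
step 7: apply [-4, -1, -3] → [8, -20, -3]
step 8: apply [+5, -2, +4] → [13, -22, 1]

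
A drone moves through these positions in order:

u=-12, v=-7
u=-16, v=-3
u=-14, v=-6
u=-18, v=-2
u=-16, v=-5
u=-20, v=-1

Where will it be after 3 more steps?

Differencing gives (-4,+4), (+2,-3), (-4,+4), (+2,-3), (-4,+4). This is the pattern (-4,+4), (+2,-3) repeated.
step 6: apply (+2,-3) → u=-18, v=-4
step 7: apply (-4,+4) → u=-22, v=0
step 8: apply (+2,-3) → u=-20, v=-3

u=-20, v=-3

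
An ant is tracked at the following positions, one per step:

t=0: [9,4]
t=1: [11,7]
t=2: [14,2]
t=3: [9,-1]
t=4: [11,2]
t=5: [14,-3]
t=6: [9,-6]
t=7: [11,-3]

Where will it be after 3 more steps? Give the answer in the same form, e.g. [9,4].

[11,-8]

Differencing gives [+2,+3], [+3,-5], [-5,-3], [+2,+3], [+3,-5], [-5,-3], [+2,+3]. This is the pattern [+2,+3], [+3,-5], [-5,-3] repeated.
step 8: apply [+3,-5] → [14,-8]
step 9: apply [-5,-3] → [9,-11]
step 10: apply [+2,+3] → [11,-8]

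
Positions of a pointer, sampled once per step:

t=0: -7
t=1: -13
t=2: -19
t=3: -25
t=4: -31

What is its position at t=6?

-43

Constant displacement of -6 per step.
step 5: -31 − 6 → -37
step 6: -37 − 6 → -43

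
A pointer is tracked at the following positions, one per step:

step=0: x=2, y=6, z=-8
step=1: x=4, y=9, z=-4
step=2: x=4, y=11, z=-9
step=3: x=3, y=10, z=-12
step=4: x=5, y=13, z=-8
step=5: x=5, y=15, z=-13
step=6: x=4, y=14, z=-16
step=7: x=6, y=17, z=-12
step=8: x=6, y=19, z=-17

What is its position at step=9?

Differencing gives (+2, +3, +4), (+0, +2, -5), (-1, -1, -3), (+2, +3, +4), (+0, +2, -5), (-1, -1, -3), (+2, +3, +4), (+0, +2, -5). This is the pattern (+2, +3, +4), (+0, +2, -5), (-1, -1, -3) repeated.
step 9: apply (-1, -1, -3) → x=5, y=18, z=-20

x=5, y=18, z=-20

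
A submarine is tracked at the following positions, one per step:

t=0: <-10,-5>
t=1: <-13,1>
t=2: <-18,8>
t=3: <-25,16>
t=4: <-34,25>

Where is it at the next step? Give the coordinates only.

<-45,35>

First differences are <-3,+6>, <-5,+7>, <-7,+8>, <-9,+9>; their common second difference is <-2,+1> (constant acceleration).
step 5: <-34,25> + <-11,+10> → <-45,35>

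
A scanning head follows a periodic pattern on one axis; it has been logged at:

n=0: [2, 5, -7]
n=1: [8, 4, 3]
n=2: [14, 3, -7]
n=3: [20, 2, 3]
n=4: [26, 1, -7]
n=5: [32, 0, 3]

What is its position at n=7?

First: linear, +6 per step → 44 at step 7.
Second: linear, -1 per step → -2 at step 7.
Third: cycles through -7, 3 every 2 steps. Step 7 lands at position 1 of the cycle → 3.

[44, -2, 3]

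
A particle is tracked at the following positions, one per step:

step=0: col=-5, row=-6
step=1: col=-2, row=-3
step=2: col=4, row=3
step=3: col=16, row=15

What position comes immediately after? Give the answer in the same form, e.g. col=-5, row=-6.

col=40, row=39

Step-to-step displacements: (+3,+3), (+6,+6), (+12,+12); each is 2× the previous.
step 4: col=16, row=15 + (+24,+24) → col=40, row=39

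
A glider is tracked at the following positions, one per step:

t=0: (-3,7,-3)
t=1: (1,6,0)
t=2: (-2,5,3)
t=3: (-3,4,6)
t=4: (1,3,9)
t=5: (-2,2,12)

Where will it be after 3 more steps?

First: cycles through -3, 1, -2 every 3 steps. Step 8 lands at position 2 of the cycle → -2.
Second: linear, -1 per step → -1 at step 8.
Third: linear, +3 per step → 21 at step 8.

(-2,-1,21)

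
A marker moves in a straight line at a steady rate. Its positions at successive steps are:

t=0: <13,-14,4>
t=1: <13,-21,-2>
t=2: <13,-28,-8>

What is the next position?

The position changes by <+0,-7,-6> every step.
step 3: <13,-28,-8> + <+0,-7,-6> → <13,-35,-14>

<13,-35,-14>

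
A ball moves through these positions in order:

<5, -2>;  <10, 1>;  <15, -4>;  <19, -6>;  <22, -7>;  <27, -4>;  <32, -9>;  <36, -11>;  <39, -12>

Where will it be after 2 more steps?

Step-to-step displacements: <+5, +3>, <+5, -5>, <+4, -2>, <+3, -1>, <+5, +3>, <+5, -5>, <+4, -2>, <+3, -1> — a repeating cycle of length 4.
step 9: apply <+5, +3> → <44, -9>
step 10: apply <+5, -5> → <49, -14>

<49, -14>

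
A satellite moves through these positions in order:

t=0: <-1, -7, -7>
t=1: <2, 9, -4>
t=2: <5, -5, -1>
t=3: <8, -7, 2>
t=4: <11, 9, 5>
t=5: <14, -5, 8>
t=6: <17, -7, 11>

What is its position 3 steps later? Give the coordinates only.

First: linear, +3 per step → 26 at step 9.
Second: cycles through -7, 9, -5 every 3 steps. Step 9 lands at position 0 of the cycle → -7.
Third: linear, +3 per step → 20 at step 9.

<26, -7, 20>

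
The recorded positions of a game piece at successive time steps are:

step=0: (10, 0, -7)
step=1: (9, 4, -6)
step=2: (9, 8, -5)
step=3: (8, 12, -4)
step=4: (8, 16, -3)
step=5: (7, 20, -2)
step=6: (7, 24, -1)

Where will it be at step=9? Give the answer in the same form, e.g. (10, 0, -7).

(5, 36, 2)

Step-to-step displacements: (-1, +4, +1), (+0, +4, +1), (-1, +4, +1), (+0, +4, +1), (-1, +4, +1), (+0, +4, +1) — a repeating cycle of length 2.
step 7: apply (-1, +4, +1) → (6, 28, 0)
step 8: apply (+0, +4, +1) → (6, 32, 1)
step 9: apply (-1, +4, +1) → (5, 36, 2)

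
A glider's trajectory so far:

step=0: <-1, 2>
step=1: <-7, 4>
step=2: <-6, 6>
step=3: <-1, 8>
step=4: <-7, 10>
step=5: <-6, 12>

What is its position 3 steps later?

The first coordinate repeats the cycle [-1, -7, -6] with period 3; step 8 mod 3 = 2, giving -6.
The second coordinate changes by +2 each step, so at step 8 it is 2 + 8·(2) = 18.

<-6, 18>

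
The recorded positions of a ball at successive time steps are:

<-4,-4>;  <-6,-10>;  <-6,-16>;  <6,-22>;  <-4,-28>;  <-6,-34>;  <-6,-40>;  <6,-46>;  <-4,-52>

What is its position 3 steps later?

The first coordinate repeats the cycle [-4, -6, -6, 6] with period 4; step 11 mod 4 = 3, giving 6.
The second coordinate changes by -6 each step, so at step 11 it is -4 + 11·(-6) = -70.

<6,-70>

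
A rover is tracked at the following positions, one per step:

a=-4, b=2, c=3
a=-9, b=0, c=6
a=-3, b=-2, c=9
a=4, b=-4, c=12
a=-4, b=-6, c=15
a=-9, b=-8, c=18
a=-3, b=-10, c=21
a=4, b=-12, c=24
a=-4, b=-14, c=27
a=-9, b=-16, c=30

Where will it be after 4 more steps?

A: cycles through -4, -9, -3, 4 every 4 steps. Step 13 lands at position 1 of the cycle → -9.
B: linear, -2 per step → -24 at step 13.
C: linear, +3 per step → 42 at step 13.

a=-9, b=-24, c=42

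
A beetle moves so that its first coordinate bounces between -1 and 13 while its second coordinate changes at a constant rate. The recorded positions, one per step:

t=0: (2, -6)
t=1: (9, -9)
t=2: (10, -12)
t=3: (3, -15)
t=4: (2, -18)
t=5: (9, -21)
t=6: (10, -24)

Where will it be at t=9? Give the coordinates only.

(9, -33)

The first coordinate reflects between -1 and 13, moving 7 per step.
  step 7: 10 → 3
  step 8: 3 → 2
  step 9: 2 → 9
The second coordinate changes by -3 each step: at step 9 it is -33.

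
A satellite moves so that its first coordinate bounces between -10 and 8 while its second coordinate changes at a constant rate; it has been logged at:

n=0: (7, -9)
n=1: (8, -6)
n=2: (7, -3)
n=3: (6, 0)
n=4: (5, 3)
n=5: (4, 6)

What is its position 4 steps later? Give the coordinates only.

(0, 18)

The first coordinate reflects between -10 and 8, moving 1 per step.
  step 6: 4 → 3
  step 7: 3 → 2
  step 8: 2 → 1
  step 9: 1 → 0
The second coordinate changes by +3 each step: at step 9 it is 18.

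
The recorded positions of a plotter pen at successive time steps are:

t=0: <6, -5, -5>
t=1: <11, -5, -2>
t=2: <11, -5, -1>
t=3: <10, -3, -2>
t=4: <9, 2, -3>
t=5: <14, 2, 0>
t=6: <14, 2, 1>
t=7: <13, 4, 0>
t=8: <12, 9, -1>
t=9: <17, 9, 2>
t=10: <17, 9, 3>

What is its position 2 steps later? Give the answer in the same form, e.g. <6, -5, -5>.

<15, 16, 1>

The moves between consecutive positions are <+5, +0, +3>, <+0, +0, +1>, <-1, +2, -1>, <-1, +5, -1>, <+5, +0, +3>, <+0, +0, +1>, <-1, +2, -1>, <-1, +5, -1>, <+5, +0, +3>, <+0, +0, +1>; they repeat the 4-cycle [<+5, +0, +3>, <+0, +0, +1>, <-1, +2, -1>, <-1, +5, -1>].
step 11: apply <-1, +2, -1> → <16, 11, 2>
step 12: apply <-1, +5, -1> → <15, 16, 1>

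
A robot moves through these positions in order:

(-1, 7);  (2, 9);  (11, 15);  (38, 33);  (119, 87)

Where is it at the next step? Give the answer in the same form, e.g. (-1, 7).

(362, 249)

The jumps are (+3, +2), (+9, +6), (+27, +18), (+81, +54) — a geometric progression with ratio 3.
step 5: (119, 87) + (+243, +162) → (362, 249)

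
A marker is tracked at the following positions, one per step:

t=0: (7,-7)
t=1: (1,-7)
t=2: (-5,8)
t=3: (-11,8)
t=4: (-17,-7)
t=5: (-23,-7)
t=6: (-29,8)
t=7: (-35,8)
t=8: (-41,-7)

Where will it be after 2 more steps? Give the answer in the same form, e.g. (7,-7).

The first coordinate changes by -6 each step, so at step 10 it is 7 + 10·(-6) = -53.
The second coordinate repeats the cycle [-7, -7, 8, 8] with period 4; step 10 mod 4 = 2, giving 8.

(-53,8)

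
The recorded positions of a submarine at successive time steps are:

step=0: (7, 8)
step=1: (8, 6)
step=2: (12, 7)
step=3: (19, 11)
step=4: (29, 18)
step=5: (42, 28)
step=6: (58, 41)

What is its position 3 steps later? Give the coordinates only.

(124, 98)

Successive displacements: (+1, -2), (+4, +1), (+7, +4), (+10, +7), (+13, +10), (+16, +13) — each changes by (+3, +3).
step 7: (58, 41) + (+19, +16) → (77, 57)
step 8: (77, 57) + (+22, +19) → (99, 76)
step 9: (99, 76) + (+25, +22) → (124, 98)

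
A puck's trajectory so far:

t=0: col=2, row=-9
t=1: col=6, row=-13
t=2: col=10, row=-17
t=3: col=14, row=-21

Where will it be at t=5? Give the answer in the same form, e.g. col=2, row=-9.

col=22, row=-29

Constant displacement of (+4, -4) per step.
step 4: col=14, row=-21 + (+4, -4) → col=18, row=-25
step 5: col=18, row=-25 + (+4, -4) → col=22, row=-29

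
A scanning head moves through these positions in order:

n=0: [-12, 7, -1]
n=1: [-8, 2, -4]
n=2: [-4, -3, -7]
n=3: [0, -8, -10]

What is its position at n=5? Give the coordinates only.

The position changes by [+4, -5, -3] every step.
step 4: [0, -8, -10] + [+4, -5, -3] → [4, -13, -13]
step 5: [4, -13, -13] + [+4, -5, -3] → [8, -18, -16]

[8, -18, -16]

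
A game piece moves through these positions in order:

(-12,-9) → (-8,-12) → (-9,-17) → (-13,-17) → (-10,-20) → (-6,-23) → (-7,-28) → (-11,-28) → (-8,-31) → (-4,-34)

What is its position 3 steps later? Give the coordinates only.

The moves between consecutive positions are (+4,-3), (-1,-5), (-4,+0), (+3,-3), (+4,-3), (-1,-5), (-4,+0), (+3,-3), (+4,-3); they repeat the 4-cycle [(+4,-3), (-1,-5), (-4,+0), (+3,-3)].
step 10: apply (-1,-5) → (-5,-39)
step 11: apply (-4,+0) → (-9,-39)
step 12: apply (+3,-3) → (-6,-42)

(-6,-42)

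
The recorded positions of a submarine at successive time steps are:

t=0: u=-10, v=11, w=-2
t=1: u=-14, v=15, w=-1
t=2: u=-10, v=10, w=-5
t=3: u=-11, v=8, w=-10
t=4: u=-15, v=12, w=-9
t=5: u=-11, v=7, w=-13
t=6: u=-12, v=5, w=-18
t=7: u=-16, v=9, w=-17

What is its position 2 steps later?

Differencing gives (-4,+4,+1), (+4,-5,-4), (-1,-2,-5), (-4,+4,+1), (+4,-5,-4), (-1,-2,-5), (-4,+4,+1). This is the pattern (-4,+4,+1), (+4,-5,-4), (-1,-2,-5) repeated.
step 8: apply (+4,-5,-4) → u=-12, v=4, w=-21
step 9: apply (-1,-2,-5) → u=-13, v=2, w=-26

u=-13, v=2, w=-26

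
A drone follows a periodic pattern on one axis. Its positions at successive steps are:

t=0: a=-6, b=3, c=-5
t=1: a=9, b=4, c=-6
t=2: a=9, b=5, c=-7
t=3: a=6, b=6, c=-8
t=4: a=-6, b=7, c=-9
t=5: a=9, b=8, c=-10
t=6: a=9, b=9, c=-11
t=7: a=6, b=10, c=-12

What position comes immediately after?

A: cycles through -6, 9, 9, 6 every 4 steps. Step 8 lands at position 0 of the cycle → -6.
B: linear, +1 per step → 11 at step 8.
C: linear, -1 per step → -13 at step 8.

a=-6, b=11, c=-13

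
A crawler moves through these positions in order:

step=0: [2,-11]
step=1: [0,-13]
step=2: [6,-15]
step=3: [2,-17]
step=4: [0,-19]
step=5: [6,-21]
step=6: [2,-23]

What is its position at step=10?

[0,-31]

First: cycles through 2, 0, 6 every 3 steps. Step 10 lands at position 1 of the cycle → 0.
Second: linear, -2 per step → -31 at step 10.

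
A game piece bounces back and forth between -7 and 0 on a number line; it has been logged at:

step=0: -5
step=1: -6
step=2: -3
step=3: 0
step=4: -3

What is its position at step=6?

-5

The value reflects between -7 and 0, moving 3 per step.
  step 5: -3 → -6
  step 6: -6 → -5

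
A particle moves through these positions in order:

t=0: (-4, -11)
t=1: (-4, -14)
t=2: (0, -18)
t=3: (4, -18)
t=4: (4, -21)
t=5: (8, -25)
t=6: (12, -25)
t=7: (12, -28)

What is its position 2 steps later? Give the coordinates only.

Step-to-step displacements: (+0, -3), (+4, -4), (+4, +0), (+0, -3), (+4, -4), (+4, +0), (+0, -3) — a repeating cycle of length 3.
step 8: apply (+4, -4) → (16, -32)
step 9: apply (+4, +0) → (20, -32)

(20, -32)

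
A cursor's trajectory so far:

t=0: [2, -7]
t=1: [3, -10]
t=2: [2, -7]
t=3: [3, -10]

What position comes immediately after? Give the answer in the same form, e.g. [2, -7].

The jumps are [+1, -3], [-1, +3], [+1, -3] — a geometric progression with ratio -1.
step 4: [3, -10] + [-1, +3] → [2, -7]

[2, -7]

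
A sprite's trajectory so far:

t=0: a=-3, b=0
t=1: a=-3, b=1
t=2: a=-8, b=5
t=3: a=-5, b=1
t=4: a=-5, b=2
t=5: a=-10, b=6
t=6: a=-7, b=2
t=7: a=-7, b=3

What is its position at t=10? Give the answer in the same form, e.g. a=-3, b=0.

Step-to-step displacements: (+0,+1), (-5,+4), (+3,-4), (+0,+1), (-5,+4), (+3,-4), (+0,+1) — a repeating cycle of length 3.
step 8: apply (-5,+4) → a=-12, b=7
step 9: apply (+3,-4) → a=-9, b=3
step 10: apply (+0,+1) → a=-9, b=4

a=-9, b=4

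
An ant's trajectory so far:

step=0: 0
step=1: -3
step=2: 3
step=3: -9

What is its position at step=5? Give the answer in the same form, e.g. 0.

Consecutive displacements -3, +6, -12 scale by a factor of -2 each step.
step 4: -9 + 24 → 15
step 5: 15 − 48 → -33

-33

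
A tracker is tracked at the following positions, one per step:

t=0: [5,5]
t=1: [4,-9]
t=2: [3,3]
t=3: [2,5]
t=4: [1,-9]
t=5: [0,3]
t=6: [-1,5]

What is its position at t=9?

[-4,5]

The first coordinate changes by -1 each step, so at step 9 it is 5 + 9·(-1) = -4.
The second coordinate repeats the cycle [5, -9, 3] with period 3; step 9 mod 3 = 0, giving 5.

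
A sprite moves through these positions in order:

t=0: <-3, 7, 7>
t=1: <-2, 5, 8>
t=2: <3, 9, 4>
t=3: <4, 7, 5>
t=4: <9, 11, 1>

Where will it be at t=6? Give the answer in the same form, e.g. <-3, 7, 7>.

Differencing gives <+1, -2, +1>, <+5, +4, -4>, <+1, -2, +1>, <+5, +4, -4>. This is the pattern <+1, -2, +1>, <+5, +4, -4> repeated.
step 5: apply <+1, -2, +1> → <10, 9, 2>
step 6: apply <+5, +4, -4> → <15, 13, -2>

<15, 13, -2>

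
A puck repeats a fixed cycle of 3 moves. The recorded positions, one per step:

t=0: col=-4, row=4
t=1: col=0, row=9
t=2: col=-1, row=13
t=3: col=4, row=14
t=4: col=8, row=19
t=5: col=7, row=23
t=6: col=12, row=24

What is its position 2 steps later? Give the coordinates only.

Step-to-step displacements: (+4, +5), (-1, +4), (+5, +1), (+4, +5), (-1, +4), (+5, +1) — a repeating cycle of length 3.
step 7: apply (+4, +5) → col=16, row=29
step 8: apply (-1, +4) → col=15, row=33

col=15, row=33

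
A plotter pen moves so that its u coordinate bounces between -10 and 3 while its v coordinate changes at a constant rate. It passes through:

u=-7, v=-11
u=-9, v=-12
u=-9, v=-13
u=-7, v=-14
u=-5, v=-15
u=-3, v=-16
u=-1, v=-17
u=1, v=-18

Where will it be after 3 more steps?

u=-1, v=-21

The u coordinate travels 2 per step and bounces off the walls at -10 and 3.
  step 8: 1 → 3
  step 9: 3 → 1
  step 10: 1 → -1
The v coordinate changes by -1 each step: at step 10 it is -21.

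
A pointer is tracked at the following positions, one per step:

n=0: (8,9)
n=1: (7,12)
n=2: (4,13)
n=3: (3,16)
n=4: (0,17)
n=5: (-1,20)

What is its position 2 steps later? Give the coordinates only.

(-5,24)

Step-to-step displacements: (-1,+3), (-3,+1), (-1,+3), (-3,+1), (-1,+3) — a repeating cycle of length 2.
step 6: apply (-3,+1) → (-4,21)
step 7: apply (-1,+3) → (-5,24)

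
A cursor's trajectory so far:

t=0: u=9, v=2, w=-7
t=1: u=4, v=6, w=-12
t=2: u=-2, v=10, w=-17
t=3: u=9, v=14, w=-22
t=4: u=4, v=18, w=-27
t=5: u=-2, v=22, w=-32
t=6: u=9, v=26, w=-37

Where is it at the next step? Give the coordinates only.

u=4, v=30, w=-42

U: cycles through 9, 4, -2 every 3 steps. Step 7 lands at position 1 of the cycle → 4.
V: linear, +4 per step → 30 at step 7.
W: linear, -5 per step → -42 at step 7.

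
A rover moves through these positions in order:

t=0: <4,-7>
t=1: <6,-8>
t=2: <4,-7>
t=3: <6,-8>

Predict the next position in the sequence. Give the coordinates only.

The jumps are <+2,-1>, <-2,+1>, <+2,-1> — a geometric progression with ratio -1.
step 4: <6,-8> + <-2,+1> → <4,-7>

<4,-7>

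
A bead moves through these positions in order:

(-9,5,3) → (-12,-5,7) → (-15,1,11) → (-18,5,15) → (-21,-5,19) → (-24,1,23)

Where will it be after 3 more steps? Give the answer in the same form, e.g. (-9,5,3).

First: linear, -3 per step → -33 at step 8.
Second: cycles through 5, -5, 1 every 3 steps. Step 8 lands at position 2 of the cycle → 1.
Third: linear, +4 per step → 35 at step 8.

(-33,1,35)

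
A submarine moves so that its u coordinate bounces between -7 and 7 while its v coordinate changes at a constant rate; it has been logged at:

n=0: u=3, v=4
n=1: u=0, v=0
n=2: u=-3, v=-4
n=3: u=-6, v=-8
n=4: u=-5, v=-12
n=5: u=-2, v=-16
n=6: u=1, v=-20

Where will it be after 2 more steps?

u=7, v=-28

The u coordinate reflects between -7 and 7, moving 3 per step.
  step 7: 1 → 4
  step 8: 4 → 7
The v coordinate changes by -4 each step: at step 8 it is -28.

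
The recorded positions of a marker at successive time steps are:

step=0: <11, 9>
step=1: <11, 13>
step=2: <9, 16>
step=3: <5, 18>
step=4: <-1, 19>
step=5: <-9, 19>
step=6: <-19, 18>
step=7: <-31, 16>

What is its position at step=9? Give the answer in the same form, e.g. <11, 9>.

First differences are <+0, +4>, <-2, +3>, <-4, +2>, <-6, +1>, <-8, +0>, <-10, -1>, <-12, -2>; their common second difference is <-2, -1> (constant acceleration).
step 8: <-31, 16> + <-14, -3> → <-45, 13>
step 9: <-45, 13> + <-16, -4> → <-61, 9>

<-61, 9>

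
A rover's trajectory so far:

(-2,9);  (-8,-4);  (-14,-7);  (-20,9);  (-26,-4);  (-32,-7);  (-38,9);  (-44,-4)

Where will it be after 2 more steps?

First: linear, -6 per step → -56 at step 9.
Second: cycles through 9, -4, -7 every 3 steps. Step 9 lands at position 0 of the cycle → 9.

(-56,9)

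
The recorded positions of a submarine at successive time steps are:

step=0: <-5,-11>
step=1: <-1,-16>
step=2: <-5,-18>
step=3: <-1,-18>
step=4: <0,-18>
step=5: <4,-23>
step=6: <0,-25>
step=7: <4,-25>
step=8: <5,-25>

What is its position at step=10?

<5,-32>

The moves between consecutive positions are <+4,-5>, <-4,-2>, <+4,+0>, <+1,+0>, <+4,-5>, <-4,-2>, <+4,+0>, <+1,+0>; they repeat the 4-cycle [<+4,-5>, <-4,-2>, <+4,+0>, <+1,+0>].
step 9: apply <+4,-5> → <9,-30>
step 10: apply <-4,-2> → <5,-32>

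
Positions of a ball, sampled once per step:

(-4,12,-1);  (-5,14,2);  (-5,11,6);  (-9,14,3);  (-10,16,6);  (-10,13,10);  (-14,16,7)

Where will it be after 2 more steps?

The moves between consecutive positions are (-1,+2,+3), (+0,-3,+4), (-4,+3,-3), (-1,+2,+3), (+0,-3,+4), (-4,+3,-3); they repeat the 3-cycle [(-1,+2,+3), (+0,-3,+4), (-4,+3,-3)].
step 7: apply (-1,+2,+3) → (-15,18,10)
step 8: apply (+0,-3,+4) → (-15,15,14)

(-15,15,14)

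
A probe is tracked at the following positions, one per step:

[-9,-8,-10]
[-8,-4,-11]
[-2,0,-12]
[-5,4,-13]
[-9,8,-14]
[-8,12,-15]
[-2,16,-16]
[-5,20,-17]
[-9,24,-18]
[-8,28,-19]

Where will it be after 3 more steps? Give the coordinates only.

The first coordinate repeats the cycle [-9, -8, -2, -5] with period 4; step 12 mod 4 = 0, giving -9.
The second coordinate changes by +4 each step, so at step 12 it is -8 + 12·(4) = 40.
The third coordinate changes by -1 each step, so at step 12 it is -10 + 12·(-1) = -22.

[-9,40,-22]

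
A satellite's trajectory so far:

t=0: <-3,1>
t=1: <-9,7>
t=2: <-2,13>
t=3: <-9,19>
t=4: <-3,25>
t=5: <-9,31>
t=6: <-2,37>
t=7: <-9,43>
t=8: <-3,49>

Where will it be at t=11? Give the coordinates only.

<-9,67>

First: cycles through -3, -9, -2, -9 every 4 steps. Step 11 lands at position 3 of the cycle → -9.
Second: linear, +6 per step → 67 at step 11.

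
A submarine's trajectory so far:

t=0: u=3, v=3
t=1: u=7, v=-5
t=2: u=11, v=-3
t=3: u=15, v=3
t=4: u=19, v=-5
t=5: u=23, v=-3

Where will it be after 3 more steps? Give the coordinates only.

u=35, v=-3

The u coordinate changes by +4 each step, so at step 8 it is 3 + 8·(4) = 35.
The v coordinate repeats the cycle [3, -5, -3] with period 3; step 8 mod 3 = 2, giving -3.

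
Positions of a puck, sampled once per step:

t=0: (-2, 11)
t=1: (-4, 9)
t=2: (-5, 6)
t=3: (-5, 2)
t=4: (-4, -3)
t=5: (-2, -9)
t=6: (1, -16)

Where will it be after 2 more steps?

(10, -33)

First differences are (-2, -2), (-1, -3), (+0, -4), (+1, -5), (+2, -6), (+3, -7); their common second difference is (+1, -1) (constant acceleration).
step 7: (1, -16) + (+4, -8) → (5, -24)
step 8: (5, -24) + (+5, -9) → (10, -33)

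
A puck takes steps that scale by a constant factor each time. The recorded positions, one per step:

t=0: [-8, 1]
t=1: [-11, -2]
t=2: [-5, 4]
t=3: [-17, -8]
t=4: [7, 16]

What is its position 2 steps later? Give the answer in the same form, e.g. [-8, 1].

[55, 64]

Step-to-step displacements: [-3, -3], [+6, +6], [-12, -12], [+24, +24]; each is -2× the previous.
step 5: [7, 16] + [-48, -48] → [-41, -32]
step 6: [-41, -32] + [+96, +96] → [55, 64]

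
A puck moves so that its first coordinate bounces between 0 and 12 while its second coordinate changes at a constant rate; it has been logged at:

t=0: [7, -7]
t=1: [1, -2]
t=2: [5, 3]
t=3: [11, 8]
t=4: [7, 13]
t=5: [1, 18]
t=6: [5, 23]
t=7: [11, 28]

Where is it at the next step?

[7, 33]

The first coordinate reflects between 0 and 12, moving 6 per step.
  step 8: 11 → 7
The second coordinate changes by +5 each step: at step 8 it is 33.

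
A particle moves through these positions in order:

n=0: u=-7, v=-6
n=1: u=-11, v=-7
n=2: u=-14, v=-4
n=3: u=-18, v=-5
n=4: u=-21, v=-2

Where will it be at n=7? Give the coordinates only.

u=-32, v=-1

Differencing gives (-4, -1), (-3, +3), (-4, -1), (-3, +3). This is the pattern (-4, -1), (-3, +3) repeated.
step 5: apply (-4, -1) → u=-25, v=-3
step 6: apply (-3, +3) → u=-28, v=0
step 7: apply (-4, -1) → u=-32, v=-1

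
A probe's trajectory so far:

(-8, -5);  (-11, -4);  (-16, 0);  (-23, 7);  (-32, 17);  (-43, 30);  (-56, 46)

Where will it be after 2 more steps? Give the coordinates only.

Successive displacements: (-3, +1), (-5, +4), (-7, +7), (-9, +10), (-11, +13), (-13, +16) — each changes by (-2, +3).
step 7: (-56, 46) + (-15, +19) → (-71, 65)
step 8: (-71, 65) + (-17, +22) → (-88, 87)

(-88, 87)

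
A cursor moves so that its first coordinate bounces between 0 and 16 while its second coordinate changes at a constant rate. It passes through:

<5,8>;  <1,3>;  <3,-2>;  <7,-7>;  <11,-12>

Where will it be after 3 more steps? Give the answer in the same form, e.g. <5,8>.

<9,-27>

The first coordinate reflects between 0 and 16, moving 4 per step.
  step 5: 11 → 15
  step 6: 15 → 13
  step 7: 13 → 9
The second coordinate changes by -5 each step: at step 7 it is -27.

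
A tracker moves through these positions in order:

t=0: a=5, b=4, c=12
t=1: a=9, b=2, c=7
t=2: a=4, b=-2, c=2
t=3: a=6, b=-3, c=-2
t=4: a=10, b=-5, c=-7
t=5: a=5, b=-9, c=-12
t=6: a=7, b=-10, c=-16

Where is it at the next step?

Step-to-step displacements: (+4,-2,-5), (-5,-4,-5), (+2,-1,-4), (+4,-2,-5), (-5,-4,-5), (+2,-1,-4) — a repeating cycle of length 3.
step 7: apply (+4,-2,-5) → a=11, b=-12, c=-21

a=11, b=-12, c=-21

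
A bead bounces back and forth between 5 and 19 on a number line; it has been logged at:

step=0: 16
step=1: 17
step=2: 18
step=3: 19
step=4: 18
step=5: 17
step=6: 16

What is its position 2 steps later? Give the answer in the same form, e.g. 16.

The value travels 1 per step and bounces off the walls at 5 and 19.
  step 7: 16 → 15
  step 8: 15 → 14

14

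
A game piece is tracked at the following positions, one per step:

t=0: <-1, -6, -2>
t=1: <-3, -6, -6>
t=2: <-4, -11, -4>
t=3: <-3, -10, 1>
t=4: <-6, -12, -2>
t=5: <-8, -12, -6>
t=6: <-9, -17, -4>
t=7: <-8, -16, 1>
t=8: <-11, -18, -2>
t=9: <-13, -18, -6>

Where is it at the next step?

The moves between consecutive positions are <-2, +0, -4>, <-1, -5, +2>, <+1, +1, +5>, <-3, -2, -3>, <-2, +0, -4>, <-1, -5, +2>, <+1, +1, +5>, <-3, -2, -3>, <-2, +0, -4>; they repeat the 4-cycle [<-2, +0, -4>, <-1, -5, +2>, <+1, +1, +5>, <-3, -2, -3>].
step 10: apply <-1, -5, +2> → <-14, -23, -4>

<-14, -23, -4>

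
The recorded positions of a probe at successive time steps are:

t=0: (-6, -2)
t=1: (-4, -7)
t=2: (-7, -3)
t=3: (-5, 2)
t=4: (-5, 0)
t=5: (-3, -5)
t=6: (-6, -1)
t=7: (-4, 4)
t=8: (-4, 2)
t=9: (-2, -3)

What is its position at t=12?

(-3, 4)

Differencing gives (+2, -5), (-3, +4), (+2, +5), (+0, -2), (+2, -5), (-3, +4), (+2, +5), (+0, -2), (+2, -5). This is the pattern (+2, -5), (-3, +4), (+2, +5), (+0, -2) repeated.
step 10: apply (-3, +4) → (-5, 1)
step 11: apply (+2, +5) → (-3, 6)
step 12: apply (+0, -2) → (-3, 4)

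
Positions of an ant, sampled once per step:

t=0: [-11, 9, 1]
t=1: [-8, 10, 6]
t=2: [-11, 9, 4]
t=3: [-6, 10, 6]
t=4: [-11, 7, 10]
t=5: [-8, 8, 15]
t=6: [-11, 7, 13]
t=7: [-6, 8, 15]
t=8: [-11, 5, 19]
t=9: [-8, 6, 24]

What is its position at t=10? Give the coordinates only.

The moves between consecutive positions are [+3, +1, +5], [-3, -1, -2], [+5, +1, +2], [-5, -3, +4], [+3, +1, +5], [-3, -1, -2], [+5, +1, +2], [-5, -3, +4], [+3, +1, +5]; they repeat the 4-cycle [[+3, +1, +5], [-3, -1, -2], [+5, +1, +2], [-5, -3, +4]].
step 10: apply [-3, -1, -2] → [-11, 5, 22]

[-11, 5, 22]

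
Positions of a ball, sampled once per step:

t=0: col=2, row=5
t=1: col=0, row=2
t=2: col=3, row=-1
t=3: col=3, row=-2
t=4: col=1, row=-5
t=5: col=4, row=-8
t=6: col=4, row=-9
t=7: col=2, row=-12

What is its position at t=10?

Step-to-step displacements: (-2,-3), (+3,-3), (+0,-1), (-2,-3), (+3,-3), (+0,-1), (-2,-3) — a repeating cycle of length 3.
step 8: apply (+3,-3) → col=5, row=-15
step 9: apply (+0,-1) → col=5, row=-16
step 10: apply (-2,-3) → col=3, row=-19

col=3, row=-19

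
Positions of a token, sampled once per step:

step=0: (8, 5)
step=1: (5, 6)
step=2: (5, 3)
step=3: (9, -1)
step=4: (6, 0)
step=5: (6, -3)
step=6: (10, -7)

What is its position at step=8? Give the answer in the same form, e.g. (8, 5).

(7, -9)

The moves between consecutive positions are (-3, +1), (+0, -3), (+4, -4), (-3, +1), (+0, -3), (+4, -4); they repeat the 3-cycle [(-3, +1), (+0, -3), (+4, -4)].
step 7: apply (-3, +1) → (7, -6)
step 8: apply (+0, -3) → (7, -9)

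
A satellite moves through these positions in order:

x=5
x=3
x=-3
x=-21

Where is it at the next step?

x=-75

Step-to-step displacements: -2, -6, -18; each is 3× the previous.
step 4: -21 − 54 → x=-75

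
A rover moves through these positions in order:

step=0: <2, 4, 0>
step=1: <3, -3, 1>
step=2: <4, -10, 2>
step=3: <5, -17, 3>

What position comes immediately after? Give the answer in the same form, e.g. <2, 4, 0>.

Each step adds <+1, -7, +1> to the position.
step 4: <5, -17, 3> + <+1, -7, +1> → <6, -24, 4>

<6, -24, 4>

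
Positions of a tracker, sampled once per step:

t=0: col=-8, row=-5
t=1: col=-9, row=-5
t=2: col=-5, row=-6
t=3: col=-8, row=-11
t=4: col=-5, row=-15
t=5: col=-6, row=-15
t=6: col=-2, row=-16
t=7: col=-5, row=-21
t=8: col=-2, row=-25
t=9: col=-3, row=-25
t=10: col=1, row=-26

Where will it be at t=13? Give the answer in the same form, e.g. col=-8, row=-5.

col=0, row=-35

Step-to-step displacements: (-1, +0), (+4, -1), (-3, -5), (+3, -4), (-1, +0), (+4, -1), (-3, -5), (+3, -4), (-1, +0), (+4, -1) — a repeating cycle of length 4.
step 11: apply (-3, -5) → col=-2, row=-31
step 12: apply (+3, -4) → col=1, row=-35
step 13: apply (-1, +0) → col=0, row=-35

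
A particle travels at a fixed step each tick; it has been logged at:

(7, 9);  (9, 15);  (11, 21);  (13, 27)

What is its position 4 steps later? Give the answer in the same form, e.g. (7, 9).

The position changes by (+2, +6) every step.
step 4: (13, 27) + (+2, +6) → (15, 33)
step 5: (15, 33) + (+2, +6) → (17, 39)
step 6: (17, 39) + (+2, +6) → (19, 45)
step 7: (19, 45) + (+2, +6) → (21, 51)

(21, 51)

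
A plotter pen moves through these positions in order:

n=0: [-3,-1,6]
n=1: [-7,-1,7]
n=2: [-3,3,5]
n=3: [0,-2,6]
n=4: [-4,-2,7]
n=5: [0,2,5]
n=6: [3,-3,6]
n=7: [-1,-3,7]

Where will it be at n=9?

[6,-4,6]

The moves between consecutive positions are [-4,+0,+1], [+4,+4,-2], [+3,-5,+1], [-4,+0,+1], [+4,+4,-2], [+3,-5,+1], [-4,+0,+1]; they repeat the 3-cycle [[-4,+0,+1], [+4,+4,-2], [+3,-5,+1]].
step 8: apply [+4,+4,-2] → [3,1,5]
step 9: apply [+3,-5,+1] → [6,-4,6]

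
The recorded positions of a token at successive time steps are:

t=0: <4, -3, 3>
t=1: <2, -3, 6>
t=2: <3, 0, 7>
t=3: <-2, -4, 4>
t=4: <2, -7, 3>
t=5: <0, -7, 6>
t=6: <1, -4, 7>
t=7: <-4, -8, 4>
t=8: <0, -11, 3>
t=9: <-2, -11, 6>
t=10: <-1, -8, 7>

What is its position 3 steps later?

<-4, -15, 6>

The moves between consecutive positions are <-2, +0, +3>, <+1, +3, +1>, <-5, -4, -3>, <+4, -3, -1>, <-2, +0, +3>, <+1, +3, +1>, <-5, -4, -3>, <+4, -3, -1>, <-2, +0, +3>, <+1, +3, +1>; they repeat the 4-cycle [<-2, +0, +3>, <+1, +3, +1>, <-5, -4, -3>, <+4, -3, -1>].
step 11: apply <-5, -4, -3> → <-6, -12, 4>
step 12: apply <+4, -3, -1> → <-2, -15, 3>
step 13: apply <-2, +0, +3> → <-4, -15, 6>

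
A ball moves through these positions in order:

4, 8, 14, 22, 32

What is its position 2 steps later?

58

First differences are +4, +6, +8, +10; their common second difference is +2 (constant acceleration).
step 5: 32 + 12 → 44
step 6: 44 + 14 → 58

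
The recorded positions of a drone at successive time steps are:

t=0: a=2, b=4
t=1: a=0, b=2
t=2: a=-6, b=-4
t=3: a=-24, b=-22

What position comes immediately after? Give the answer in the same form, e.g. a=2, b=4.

Consecutive displacements (-2,-2), (-6,-6), (-18,-18) scale by a factor of 3 each step.
step 4: a=-24, b=-22 + (-54,-54) → a=-78, b=-76

a=-78, b=-76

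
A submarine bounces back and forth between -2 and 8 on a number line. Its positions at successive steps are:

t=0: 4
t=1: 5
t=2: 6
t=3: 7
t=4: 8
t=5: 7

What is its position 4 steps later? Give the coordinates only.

3

The value travels 1 per step and bounces off the walls at -2 and 8.
  step 6: 7 → 6
  step 7: 6 → 5
  step 8: 5 → 4
  step 9: 4 → 3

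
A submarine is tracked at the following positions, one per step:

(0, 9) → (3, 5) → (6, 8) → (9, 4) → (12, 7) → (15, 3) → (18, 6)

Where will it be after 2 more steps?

Differencing gives (+3, -4), (+3, +3), (+3, -4), (+3, +3), (+3, -4), (+3, +3). This is the pattern (+3, -4), (+3, +3) repeated.
step 7: apply (+3, -4) → (21, 2)
step 8: apply (+3, +3) → (24, 5)

(24, 5)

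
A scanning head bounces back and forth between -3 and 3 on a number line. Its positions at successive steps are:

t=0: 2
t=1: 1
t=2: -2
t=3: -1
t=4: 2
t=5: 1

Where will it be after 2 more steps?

-1

The value travels 3 per step and bounces off the walls at -3 and 3.
  step 6: 1 → -2
  step 7: -2 → -1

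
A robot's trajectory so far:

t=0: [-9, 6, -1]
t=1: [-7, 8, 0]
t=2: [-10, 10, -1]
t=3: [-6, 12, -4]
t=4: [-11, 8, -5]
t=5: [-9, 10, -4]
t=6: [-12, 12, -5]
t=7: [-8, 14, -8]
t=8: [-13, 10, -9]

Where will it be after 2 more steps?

Step-to-step displacements: [+2, +2, +1], [-3, +2, -1], [+4, +2, -3], [-5, -4, -1], [+2, +2, +1], [-3, +2, -1], [+4, +2, -3], [-5, -4, -1] — a repeating cycle of length 4.
step 9: apply [+2, +2, +1] → [-11, 12, -8]
step 10: apply [-3, +2, -1] → [-14, 14, -9]

[-14, 14, -9]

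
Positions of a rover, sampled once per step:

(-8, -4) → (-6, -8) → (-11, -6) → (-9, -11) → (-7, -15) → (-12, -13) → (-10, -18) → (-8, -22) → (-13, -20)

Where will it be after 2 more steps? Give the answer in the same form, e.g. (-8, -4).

(-9, -29)

Step-to-step displacements: (+2, -4), (-5, +2), (+2, -5), (+2, -4), (-5, +2), (+2, -5), (+2, -4), (-5, +2) — a repeating cycle of length 3.
step 9: apply (+2, -5) → (-11, -25)
step 10: apply (+2, -4) → (-9, -29)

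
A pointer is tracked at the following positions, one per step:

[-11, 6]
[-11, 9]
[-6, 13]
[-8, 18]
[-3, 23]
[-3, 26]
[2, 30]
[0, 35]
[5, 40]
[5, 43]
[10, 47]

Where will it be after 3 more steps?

[13, 60]

Step-to-step displacements: [+0, +3], [+5, +4], [-2, +5], [+5, +5], [+0, +3], [+5, +4], [-2, +5], [+5, +5], [+0, +3], [+5, +4] — a repeating cycle of length 4.
step 11: apply [-2, +5] → [8, 52]
step 12: apply [+5, +5] → [13, 57]
step 13: apply [+0, +3] → [13, 60]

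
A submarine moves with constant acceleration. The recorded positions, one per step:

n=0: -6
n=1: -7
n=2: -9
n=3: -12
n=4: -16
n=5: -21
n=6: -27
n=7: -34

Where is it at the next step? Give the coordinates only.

-42

Successive displacements: -1, -2, -3, -4, -5, -6, -7 — each changes by -1.
step 8: -34 − 8 → -42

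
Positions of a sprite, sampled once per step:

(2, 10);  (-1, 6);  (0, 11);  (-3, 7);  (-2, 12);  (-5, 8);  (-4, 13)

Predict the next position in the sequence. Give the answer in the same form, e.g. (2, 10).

(-7, 9)

Differencing gives (-3, -4), (+1, +5), (-3, -4), (+1, +5), (-3, -4), (+1, +5). This is the pattern (-3, -4), (+1, +5) repeated.
step 7: apply (-3, -4) → (-7, 9)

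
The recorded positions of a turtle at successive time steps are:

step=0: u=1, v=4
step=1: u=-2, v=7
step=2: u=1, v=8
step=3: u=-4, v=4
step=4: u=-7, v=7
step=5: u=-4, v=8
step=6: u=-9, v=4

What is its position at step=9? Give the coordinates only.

u=-14, v=4

Step-to-step displacements: (-3, +3), (+3, +1), (-5, -4), (-3, +3), (+3, +1), (-5, -4) — a repeating cycle of length 3.
step 7: apply (-3, +3) → u=-12, v=7
step 8: apply (+3, +1) → u=-9, v=8
step 9: apply (-5, -4) → u=-14, v=4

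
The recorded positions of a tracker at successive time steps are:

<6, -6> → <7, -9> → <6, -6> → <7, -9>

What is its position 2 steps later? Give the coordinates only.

<7, -9>

The jumps are <+1, -3>, <-1, +3>, <+1, -3> — a geometric progression with ratio -1.
step 4: <7, -9> + <-1, +3> → <6, -6>
step 5: <6, -6> + <+1, -3> → <7, -9>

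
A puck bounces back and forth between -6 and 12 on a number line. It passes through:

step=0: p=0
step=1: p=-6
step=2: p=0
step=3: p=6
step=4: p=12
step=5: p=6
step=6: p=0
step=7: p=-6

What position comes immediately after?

The value travels 6 per step and bounces off the walls at -6 and 12.
  step 8: -6 → 0

p=0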